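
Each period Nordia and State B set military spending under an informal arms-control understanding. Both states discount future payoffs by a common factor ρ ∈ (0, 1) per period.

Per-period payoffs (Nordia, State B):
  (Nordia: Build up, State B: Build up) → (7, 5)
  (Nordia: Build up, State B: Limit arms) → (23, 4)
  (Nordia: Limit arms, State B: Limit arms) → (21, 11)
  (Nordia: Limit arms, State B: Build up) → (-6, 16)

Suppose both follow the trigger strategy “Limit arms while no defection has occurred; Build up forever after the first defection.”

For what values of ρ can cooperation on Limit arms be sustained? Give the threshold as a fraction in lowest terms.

5/11

Nordia's threshold: (23−21)/(23−7) = 1/8.
State B's threshold: (16−11)/(16−5) = 5/11.
1/8 < 5/11, so State B binds and ρ* = 5/11.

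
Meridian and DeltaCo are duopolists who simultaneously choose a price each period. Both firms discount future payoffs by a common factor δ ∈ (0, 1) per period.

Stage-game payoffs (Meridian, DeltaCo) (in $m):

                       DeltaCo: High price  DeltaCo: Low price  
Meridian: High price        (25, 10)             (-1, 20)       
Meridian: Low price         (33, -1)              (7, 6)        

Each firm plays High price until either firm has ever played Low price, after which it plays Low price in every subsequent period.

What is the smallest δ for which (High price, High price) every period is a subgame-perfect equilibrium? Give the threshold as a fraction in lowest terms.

5/7

Meridian: cooperation gives 25 each period; deviation gives 33 once then 7 forever.
  25/(1−δ) ≥ 33 + 7δ/(1−δ) ⇒ δ ≥ 8/26 = 4/13.
DeltaCo: cooperation gives 10 each period; deviation gives 20 once then 6 forever.
  δ ≥ 10/14 = 5/7.
Both must hold, so the binding constraint is DeltaCo's: δ ≥ 5/7.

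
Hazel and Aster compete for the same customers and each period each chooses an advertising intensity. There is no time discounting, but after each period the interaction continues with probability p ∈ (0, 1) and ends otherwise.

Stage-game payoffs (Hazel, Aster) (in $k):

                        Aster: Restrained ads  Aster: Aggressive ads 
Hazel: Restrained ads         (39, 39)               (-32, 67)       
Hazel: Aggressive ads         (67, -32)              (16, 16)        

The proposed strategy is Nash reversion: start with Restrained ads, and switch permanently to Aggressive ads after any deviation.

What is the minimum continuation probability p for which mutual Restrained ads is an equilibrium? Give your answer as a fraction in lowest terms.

With no time discounting, the continuation probability p plays the role of the discount factor.
Grim-trigger IC: 39/(1−p) ≥ 67 + 16p/(1−p) ⇒ p ≥ (67−39)/(67−16) = 28/51.

28/51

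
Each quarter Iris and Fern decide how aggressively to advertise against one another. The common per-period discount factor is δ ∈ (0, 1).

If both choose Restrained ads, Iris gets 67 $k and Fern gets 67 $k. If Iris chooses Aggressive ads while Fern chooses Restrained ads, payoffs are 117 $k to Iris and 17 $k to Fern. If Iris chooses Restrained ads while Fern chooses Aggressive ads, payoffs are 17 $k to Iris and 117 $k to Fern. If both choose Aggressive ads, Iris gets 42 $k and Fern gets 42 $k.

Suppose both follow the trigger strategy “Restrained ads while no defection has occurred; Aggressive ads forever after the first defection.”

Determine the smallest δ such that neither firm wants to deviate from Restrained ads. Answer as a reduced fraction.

Under grim trigger the critical discount factor is (T−C)/(T−P) with T = 117, C = 67, P = 42.
δ* = (117−67)/(117−42) = 50/75 = 2/3.

2/3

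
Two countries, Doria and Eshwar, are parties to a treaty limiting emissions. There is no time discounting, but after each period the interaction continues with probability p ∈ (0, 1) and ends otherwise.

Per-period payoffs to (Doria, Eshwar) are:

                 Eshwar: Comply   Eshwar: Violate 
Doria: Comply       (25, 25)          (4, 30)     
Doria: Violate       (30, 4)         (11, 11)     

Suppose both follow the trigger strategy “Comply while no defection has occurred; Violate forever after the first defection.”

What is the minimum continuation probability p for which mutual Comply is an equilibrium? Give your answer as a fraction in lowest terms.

With no time discounting, the continuation probability p plays the role of the discount factor.
Grim-trigger IC: 25/(1−p) ≥ 30 + 11p/(1−p) ⇒ p ≥ (30−25)/(30−11) = 5/19.

5/19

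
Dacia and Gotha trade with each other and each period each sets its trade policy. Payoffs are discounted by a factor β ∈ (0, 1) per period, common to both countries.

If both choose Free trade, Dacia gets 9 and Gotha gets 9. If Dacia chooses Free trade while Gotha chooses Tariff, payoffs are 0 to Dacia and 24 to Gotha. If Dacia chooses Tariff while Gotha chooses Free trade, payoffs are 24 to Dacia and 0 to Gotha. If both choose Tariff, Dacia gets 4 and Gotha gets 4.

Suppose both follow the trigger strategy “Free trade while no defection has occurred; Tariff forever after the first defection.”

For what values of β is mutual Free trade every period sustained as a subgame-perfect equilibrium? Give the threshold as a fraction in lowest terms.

One-period gain from deviating is 24 − 9 = 15. The loss is 9 − 4 = 5 in every subsequent period, with present value 5·β/(1−β).
Deviation is unprofitable when 5·β/(1−β) ≥ 15, i.e. β/(1−β) ≥ 3.
Equivalently β ≥ 15/(15+5) = 3/4.

3/4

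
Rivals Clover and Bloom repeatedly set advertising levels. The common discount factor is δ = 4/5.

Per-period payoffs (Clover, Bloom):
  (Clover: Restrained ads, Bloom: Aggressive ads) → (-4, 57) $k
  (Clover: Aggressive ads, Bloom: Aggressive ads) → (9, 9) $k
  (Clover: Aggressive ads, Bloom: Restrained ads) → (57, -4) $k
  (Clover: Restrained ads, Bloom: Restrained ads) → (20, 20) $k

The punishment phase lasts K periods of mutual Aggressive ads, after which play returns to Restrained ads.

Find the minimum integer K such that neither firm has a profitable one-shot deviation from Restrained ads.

9

Need Σ_{k=1}^{K} δ^k ≥ (57−20)/(20−9) = 3.3636 at δ = 4/5.
At K = 8 the sum is 3.3289 < 3.3636; at K = 9 it is 3.4631 ≥ 3.3636.
So the minimum punishment length is K = 9.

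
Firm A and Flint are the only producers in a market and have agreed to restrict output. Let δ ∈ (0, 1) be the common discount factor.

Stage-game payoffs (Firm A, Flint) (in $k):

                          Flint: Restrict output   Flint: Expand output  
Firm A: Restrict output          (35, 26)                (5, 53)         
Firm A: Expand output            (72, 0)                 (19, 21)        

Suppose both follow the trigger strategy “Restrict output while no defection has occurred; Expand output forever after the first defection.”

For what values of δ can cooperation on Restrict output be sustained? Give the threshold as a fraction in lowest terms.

27/32

Firm A's threshold: (72−35)/(72−19) = 37/53.
Flint's threshold: (53−26)/(53−21) = 27/32.
37/53 < 27/32, so Flint binds and δ* = 27/32.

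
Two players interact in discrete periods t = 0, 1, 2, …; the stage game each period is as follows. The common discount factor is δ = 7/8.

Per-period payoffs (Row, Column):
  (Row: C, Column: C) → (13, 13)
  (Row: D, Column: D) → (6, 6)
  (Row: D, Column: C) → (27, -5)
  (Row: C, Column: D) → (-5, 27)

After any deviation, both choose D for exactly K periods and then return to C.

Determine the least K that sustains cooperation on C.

No profitable deviation requires (13−6)(δ+…+δ^K) ≥ 27−13, i.e. δ+…+δ^K ≥ 2 ≈ 2.0000.
With δ = 7/8, the partial sums are K=1: 0.8750, K=2: 1.6406, K=3: 2.3105.
K = 3 is the first length at which the sum reaches 2.0000.

3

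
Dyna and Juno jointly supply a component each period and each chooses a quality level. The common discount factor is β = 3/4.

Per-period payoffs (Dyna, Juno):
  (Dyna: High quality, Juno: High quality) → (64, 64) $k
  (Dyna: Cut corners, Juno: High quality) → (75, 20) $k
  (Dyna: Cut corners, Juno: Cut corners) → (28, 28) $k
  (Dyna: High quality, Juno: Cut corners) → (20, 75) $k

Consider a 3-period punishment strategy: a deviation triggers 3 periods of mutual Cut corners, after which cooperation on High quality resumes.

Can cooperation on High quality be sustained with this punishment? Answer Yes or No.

Yes

IC: β+…+β^3 ≥ (75−64)/(64−28) = 11/36.
At β = 3/4: partial sum = 1.7344 ≥ 0.3056. Cooperation sustainable.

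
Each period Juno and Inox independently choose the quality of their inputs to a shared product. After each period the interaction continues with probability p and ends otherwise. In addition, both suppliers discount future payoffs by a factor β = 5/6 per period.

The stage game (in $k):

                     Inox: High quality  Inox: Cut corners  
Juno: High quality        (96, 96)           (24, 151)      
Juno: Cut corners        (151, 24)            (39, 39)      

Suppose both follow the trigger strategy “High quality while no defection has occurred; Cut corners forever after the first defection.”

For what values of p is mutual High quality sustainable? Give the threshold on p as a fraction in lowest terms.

Expected continuation weight on next period's payoff is β·p = 5/6·p, which plays the role of the discount factor.
Cooperation requires 5/6·p ≥ (151−96)/(151−39) = 55/112, hence p ≥ 33/56.

33/56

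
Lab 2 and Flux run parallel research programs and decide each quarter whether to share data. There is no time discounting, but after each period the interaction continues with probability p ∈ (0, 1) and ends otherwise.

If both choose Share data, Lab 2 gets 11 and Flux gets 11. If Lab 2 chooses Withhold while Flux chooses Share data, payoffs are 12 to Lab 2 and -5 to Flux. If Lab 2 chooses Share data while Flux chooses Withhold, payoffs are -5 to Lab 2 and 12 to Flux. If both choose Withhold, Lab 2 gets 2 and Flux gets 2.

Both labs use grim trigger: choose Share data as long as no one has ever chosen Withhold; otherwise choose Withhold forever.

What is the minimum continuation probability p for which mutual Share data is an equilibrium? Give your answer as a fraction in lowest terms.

With no time discounting, the continuation probability p plays the role of the discount factor.
Grim-trigger IC: 11/(1−p) ≥ 12 + 2p/(1−p) ⇒ p ≥ (12−11)/(12−2) = 1/10.

1/10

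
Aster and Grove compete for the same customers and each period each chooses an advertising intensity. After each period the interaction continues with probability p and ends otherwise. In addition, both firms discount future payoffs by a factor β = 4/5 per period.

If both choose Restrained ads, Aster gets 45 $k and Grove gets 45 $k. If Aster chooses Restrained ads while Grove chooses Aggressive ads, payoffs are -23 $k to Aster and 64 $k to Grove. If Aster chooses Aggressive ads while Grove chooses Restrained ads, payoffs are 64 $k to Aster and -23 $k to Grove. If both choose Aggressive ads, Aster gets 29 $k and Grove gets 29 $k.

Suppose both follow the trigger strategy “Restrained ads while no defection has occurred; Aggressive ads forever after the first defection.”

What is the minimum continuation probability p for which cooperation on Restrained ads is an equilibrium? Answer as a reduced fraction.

Expected continuation weight on next period's payoff is β·p = 4/5·p, which plays the role of the discount factor.
Cooperation requires 4/5·p ≥ (64−45)/(64−29) = 19/35, hence p ≥ 19/28.

19/28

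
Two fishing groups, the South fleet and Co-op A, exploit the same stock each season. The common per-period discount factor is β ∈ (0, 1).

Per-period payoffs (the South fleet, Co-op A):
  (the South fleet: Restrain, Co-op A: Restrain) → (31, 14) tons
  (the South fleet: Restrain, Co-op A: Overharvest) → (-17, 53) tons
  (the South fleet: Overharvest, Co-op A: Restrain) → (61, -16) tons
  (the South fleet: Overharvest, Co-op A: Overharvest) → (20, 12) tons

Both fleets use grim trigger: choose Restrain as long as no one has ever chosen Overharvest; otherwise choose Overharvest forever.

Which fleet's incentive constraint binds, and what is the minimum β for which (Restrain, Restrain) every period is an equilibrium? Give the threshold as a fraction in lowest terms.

Co-op A; β ≥ 39/41

For the South fleet: deviation gain 61−31 = 30, per-period punishment loss 31−20 = 11. IC gives β ≥ 30/41.
For Co-op A: gain 39, loss 2 per period, so β ≥ 39/41.
The tighter constraint is Co-op A's, so cooperation needs β ≥ 39/41.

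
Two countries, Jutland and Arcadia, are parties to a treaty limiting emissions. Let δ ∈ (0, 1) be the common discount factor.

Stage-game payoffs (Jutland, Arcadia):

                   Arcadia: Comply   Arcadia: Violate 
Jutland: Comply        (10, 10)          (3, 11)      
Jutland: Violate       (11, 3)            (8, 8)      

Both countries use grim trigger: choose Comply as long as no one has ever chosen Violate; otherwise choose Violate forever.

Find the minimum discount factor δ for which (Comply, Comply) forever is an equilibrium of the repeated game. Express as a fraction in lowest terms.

One-period gain from deviating is 11 − 10 = 1. The loss is 10 − 8 = 2 in every subsequent period, with present value 2·δ/(1−δ).
Deviation is unprofitable when 2·δ/(1−δ) ≥ 1, i.e. δ/(1−δ) ≥ 1/2.
Equivalently δ ≥ 1/(1+2) = 1/3.

1/3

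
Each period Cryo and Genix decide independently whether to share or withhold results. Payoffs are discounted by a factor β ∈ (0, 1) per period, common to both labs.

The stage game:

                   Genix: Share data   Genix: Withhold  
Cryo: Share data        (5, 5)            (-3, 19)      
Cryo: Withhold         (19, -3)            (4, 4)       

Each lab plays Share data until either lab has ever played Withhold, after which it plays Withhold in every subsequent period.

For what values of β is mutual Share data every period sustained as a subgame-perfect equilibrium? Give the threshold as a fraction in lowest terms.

5/(1−β) ≥ 19 + 4β/(1−β)
5 ≥ 19 − 15β
β ≥ 14/15.

14/15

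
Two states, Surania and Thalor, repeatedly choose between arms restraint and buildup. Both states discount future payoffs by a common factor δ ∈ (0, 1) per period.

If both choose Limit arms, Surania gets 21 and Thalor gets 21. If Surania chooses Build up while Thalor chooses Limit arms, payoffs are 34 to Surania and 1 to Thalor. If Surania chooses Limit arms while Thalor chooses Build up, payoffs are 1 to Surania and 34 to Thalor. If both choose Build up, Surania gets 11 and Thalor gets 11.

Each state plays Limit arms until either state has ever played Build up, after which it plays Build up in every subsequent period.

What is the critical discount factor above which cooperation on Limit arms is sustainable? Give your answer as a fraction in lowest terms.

13/23

One-period gain from deviating is 34 − 21 = 13. The loss is 21 − 11 = 10 in every subsequent period, with present value 10·δ/(1−δ).
Deviation is unprofitable when 10·δ/(1−δ) ≥ 13, i.e. δ/(1−δ) ≥ 13/10.
Equivalently δ ≥ 13/(13+10) = 13/23.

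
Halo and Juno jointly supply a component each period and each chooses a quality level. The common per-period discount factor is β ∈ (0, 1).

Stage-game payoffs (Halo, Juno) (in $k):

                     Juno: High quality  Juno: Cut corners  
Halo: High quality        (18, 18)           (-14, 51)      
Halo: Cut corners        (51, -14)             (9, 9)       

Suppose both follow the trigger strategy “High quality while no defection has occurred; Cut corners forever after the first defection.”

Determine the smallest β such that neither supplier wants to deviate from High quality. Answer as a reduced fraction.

11/14

Cooperation forever yields 18 each period: 18/(1−β).
Deviating yields 51 once, then 9 forever: 51 + 9β/(1−β).
No profitable deviation requires 18/(1−β) ≥ 51 + 9β/(1−β).
Multiplying by (1−β): 18 ≥ 51(1−β) + 9β = 51 − 42β.
So 42β ≥ 33, i.e. β ≥ 33/42 = 11/14.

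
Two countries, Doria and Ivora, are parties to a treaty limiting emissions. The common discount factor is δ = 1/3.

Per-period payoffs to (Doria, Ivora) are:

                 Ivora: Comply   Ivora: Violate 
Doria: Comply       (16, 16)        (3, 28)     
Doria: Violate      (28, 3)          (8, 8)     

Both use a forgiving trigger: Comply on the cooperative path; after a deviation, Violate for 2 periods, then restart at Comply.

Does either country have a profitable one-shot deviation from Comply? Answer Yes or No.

Comparing payoff streams over the 3 periods until play realigns: cooperate → 16(1+δ+…+δ^2); deviate → 28 + 8(δ+…+δ^2).
Cooperation is sustained iff (16−8)(δ+…+δ^2) ≥ 28−16.
δ+…+δ^2 = 1/3·(1−(1/3)^2)/(1−1/3) = 0.4444, and (28−16)/(16−8) = 1.5000.
0.4444 < 1.5000, so cooperation is not sustainable.

Yes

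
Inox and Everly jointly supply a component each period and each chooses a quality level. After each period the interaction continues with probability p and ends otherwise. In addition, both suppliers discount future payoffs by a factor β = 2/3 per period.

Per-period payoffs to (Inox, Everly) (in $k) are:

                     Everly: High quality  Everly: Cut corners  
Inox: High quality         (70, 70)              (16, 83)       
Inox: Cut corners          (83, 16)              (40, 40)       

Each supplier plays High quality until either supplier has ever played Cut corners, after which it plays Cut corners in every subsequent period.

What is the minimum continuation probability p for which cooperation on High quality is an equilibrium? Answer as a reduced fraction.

Expected continuation weight on next period's payoff is β·p = 2/3·p, which plays the role of the discount factor.
Cooperation requires 2/3·p ≥ (83−70)/(83−40) = 13/43, hence p ≥ 39/86.

39/86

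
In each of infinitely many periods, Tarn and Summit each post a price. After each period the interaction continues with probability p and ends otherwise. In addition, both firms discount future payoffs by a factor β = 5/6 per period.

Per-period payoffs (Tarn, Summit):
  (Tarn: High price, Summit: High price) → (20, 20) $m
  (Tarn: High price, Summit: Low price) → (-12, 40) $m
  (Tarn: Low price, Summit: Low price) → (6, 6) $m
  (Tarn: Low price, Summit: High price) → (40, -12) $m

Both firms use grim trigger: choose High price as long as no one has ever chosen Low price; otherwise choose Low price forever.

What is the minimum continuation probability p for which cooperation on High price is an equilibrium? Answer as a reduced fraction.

With continuation probability p and discount β, the effective per-period discount factor is βp.
Grim-trigger IC: βp ≥ (40−20)/(40−6) = 10/17.
So p ≥ (10/17)/(5/6) = 12/17.

12/17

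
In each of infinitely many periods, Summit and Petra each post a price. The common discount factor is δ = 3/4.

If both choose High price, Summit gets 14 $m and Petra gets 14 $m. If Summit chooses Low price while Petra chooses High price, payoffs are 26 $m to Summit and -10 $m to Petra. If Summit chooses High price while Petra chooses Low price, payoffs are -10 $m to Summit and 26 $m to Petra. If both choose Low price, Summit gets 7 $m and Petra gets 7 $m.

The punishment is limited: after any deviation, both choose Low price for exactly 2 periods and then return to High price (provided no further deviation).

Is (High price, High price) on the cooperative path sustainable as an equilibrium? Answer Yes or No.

A one-shot deviation gives 26 now, then 7 for 2 periods, then back to 14.
Gain from deviating: (26−14) today; loss: (14−7) in each of the next 2 periods.
No-deviation condition: (14−7)(δ+…+δ^2) ≥ 26−14, i.e. δ+…+δ^2 ≥ 12/7.
At δ = 3/4: δ+…+δ^2 = 1.3125 < 1.7143.
So cooperation is not sustainable.

No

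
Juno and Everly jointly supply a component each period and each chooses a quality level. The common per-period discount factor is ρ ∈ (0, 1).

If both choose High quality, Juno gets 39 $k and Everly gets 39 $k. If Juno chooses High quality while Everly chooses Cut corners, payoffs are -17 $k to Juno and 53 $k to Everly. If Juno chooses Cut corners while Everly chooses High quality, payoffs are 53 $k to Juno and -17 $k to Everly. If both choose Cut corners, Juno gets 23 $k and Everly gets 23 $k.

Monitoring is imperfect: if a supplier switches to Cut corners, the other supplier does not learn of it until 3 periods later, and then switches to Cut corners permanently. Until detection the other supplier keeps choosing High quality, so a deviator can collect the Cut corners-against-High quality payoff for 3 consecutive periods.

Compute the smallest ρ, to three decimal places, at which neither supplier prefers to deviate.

A deviator earns 53 for 3 periods, then 23 forever; cooperating earns 39 forever. Multiplying the IC by (1−ρ):
39 ≥ 53(1−ρ^3) + 23ρ^3, so 30·ρ^3 ≥ 14 and ρ^3 ≥ 7/15.
ρ ≥ (7/15)^(1/3) ≈ 0.776.

0.776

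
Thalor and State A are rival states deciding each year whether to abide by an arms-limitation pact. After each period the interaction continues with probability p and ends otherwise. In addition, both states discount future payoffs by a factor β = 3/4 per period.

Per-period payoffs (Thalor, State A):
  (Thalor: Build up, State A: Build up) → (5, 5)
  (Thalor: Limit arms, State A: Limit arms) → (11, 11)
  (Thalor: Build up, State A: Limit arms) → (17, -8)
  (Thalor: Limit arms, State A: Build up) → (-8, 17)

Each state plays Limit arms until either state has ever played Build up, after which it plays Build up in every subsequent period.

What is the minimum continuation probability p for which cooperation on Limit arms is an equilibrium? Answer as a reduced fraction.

With continuation probability p and discount β, the effective per-period discount factor is βp.
Grim-trigger IC: βp ≥ (17−11)/(17−5) = 1/2.
So p ≥ (1/2)/(3/4) = 2/3.

2/3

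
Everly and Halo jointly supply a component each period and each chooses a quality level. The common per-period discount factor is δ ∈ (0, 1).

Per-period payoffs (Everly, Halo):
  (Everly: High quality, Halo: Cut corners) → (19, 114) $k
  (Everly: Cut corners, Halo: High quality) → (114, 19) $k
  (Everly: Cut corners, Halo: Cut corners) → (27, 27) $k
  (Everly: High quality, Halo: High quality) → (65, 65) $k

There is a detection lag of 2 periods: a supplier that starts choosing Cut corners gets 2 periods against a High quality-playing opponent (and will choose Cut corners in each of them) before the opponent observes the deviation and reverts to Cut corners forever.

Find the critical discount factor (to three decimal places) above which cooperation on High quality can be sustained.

0.750

A deviator earns 114 for 2 periods, then 27 forever; cooperating earns 65 forever. Multiplying the IC by (1−δ):
65 ≥ 114(1−δ^2) + 27δ^2, so 87·δ^2 ≥ 49 and δ^2 ≥ 49/87.
δ ≥ (49/87)^(1/2) ≈ 0.750.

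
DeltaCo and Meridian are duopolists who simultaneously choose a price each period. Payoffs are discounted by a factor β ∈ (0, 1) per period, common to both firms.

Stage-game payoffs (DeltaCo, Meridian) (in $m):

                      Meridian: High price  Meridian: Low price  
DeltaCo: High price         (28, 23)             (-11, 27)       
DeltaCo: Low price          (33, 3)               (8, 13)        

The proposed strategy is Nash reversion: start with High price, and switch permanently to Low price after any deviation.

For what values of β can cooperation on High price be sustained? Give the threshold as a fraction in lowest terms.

DeltaCo's threshold: (33−28)/(33−8) = 1/5.
Meridian's threshold: (27−23)/(27−13) = 2/7.
1/5 < 2/7, so Meridian binds and β* = 2/7.

2/7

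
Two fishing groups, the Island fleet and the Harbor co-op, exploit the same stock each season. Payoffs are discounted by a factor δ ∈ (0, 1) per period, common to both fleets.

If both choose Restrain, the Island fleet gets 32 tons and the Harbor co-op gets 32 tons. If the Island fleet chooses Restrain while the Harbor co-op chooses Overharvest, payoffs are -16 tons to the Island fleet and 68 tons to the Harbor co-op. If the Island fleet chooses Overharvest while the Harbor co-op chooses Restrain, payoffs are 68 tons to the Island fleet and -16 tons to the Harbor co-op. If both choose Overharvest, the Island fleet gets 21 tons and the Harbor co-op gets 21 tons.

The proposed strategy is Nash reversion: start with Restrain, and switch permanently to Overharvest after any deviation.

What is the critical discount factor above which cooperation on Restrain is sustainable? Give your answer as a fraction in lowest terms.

One-period gain from deviating is 68 − 32 = 36. The loss is 32 − 21 = 11 in every subsequent period, with present value 11·δ/(1−δ).
Deviation is unprofitable when 11·δ/(1−δ) ≥ 36, i.e. δ/(1−δ) ≥ 36/11.
Equivalently δ ≥ 36/(36+11) = 36/47.

36/47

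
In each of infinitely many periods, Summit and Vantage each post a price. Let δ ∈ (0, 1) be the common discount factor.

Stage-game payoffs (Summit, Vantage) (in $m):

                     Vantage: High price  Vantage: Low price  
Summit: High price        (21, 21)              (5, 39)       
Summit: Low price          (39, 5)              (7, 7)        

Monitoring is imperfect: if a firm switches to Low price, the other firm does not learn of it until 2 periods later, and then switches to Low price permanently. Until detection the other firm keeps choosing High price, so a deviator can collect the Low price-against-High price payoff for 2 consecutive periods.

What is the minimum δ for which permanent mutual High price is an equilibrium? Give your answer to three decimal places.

A deviator earns 39 for 2 periods, then 7 forever; cooperating earns 21 forever. Multiplying the IC by (1−δ):
21 ≥ 39(1−δ^2) + 7δ^2, so 32·δ^2 ≥ 18 and δ^2 ≥ 9/16.
δ ≥ (9/16)^(1/2) ≈ 0.750.

0.750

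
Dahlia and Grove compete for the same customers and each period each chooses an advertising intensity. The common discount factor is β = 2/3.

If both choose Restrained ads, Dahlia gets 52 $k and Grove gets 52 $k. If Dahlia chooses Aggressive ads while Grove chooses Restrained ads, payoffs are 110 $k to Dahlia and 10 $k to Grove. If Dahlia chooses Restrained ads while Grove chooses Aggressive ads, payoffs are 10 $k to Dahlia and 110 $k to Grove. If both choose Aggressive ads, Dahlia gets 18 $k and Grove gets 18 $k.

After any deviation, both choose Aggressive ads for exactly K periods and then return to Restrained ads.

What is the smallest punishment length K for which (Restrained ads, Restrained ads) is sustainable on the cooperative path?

Need Σ_{k=1}^{K} β^k ≥ (110−52)/(52−18) = 1.7059 at β = 2/3.
At K = 4 the sum is 1.6049 < 1.7059; at K = 5 it is 1.7366 ≥ 1.7059.
So the minimum punishment length is K = 5.

5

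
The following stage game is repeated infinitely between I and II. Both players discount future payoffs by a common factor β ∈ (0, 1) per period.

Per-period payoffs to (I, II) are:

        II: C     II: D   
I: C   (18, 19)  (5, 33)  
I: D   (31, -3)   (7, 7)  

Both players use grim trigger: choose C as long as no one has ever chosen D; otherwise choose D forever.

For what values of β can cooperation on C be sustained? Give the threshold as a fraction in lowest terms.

For I: deviation gain 31−18 = 13, per-period punishment loss 18−7 = 11. IC gives β ≥ 13/24.
For II: gain 14, loss 12 per period, so β ≥ 14/26 = 7/13.
The tighter constraint is I's, so cooperation needs β ≥ 13/24.

13/24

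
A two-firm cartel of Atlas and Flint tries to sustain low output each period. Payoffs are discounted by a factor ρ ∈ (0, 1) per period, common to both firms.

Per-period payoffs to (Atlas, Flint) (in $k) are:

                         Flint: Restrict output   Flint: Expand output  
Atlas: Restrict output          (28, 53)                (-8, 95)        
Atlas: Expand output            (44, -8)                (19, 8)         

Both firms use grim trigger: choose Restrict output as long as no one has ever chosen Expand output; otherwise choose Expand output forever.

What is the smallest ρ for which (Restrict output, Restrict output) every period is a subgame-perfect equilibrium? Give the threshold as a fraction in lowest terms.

For Atlas: deviation gain 44−28 = 16, per-period punishment loss 28−19 = 9. IC gives ρ ≥ 16/25.
For Flint: gain 42, loss 45 per period, so ρ ≥ 42/87 = 14/29.
The tighter constraint is Atlas's, so cooperation needs ρ ≥ 16/25.

16/25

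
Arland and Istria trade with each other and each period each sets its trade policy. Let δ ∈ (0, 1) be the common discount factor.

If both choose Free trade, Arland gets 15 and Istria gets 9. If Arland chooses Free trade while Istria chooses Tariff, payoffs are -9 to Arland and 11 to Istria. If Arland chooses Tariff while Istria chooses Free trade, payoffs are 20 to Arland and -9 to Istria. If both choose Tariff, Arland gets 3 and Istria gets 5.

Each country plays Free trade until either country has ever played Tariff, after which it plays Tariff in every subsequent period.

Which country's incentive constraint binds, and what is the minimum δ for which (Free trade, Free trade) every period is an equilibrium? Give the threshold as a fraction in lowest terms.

For Arland: deviation gain 20−15 = 5, per-period punishment loss 15−3 = 12. IC gives δ ≥ 5/17.
For Istria: gain 2, loss 4 per period, so δ ≥ 2/6 = 1/3.
The tighter constraint is Istria's, so cooperation needs δ ≥ 1/3.

Istria; δ ≥ 1/3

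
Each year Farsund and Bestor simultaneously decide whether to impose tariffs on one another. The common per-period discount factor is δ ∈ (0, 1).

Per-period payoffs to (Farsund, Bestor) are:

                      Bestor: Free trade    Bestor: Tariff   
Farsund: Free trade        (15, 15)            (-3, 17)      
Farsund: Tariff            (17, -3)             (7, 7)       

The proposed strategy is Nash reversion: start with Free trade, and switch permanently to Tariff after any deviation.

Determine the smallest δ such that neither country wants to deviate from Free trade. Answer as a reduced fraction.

Under grim trigger the critical discount factor is (T−C)/(T−P) with T = 17, C = 15, P = 7.
δ* = (17−15)/(17−7) = 2/10 = 1/5.

1/5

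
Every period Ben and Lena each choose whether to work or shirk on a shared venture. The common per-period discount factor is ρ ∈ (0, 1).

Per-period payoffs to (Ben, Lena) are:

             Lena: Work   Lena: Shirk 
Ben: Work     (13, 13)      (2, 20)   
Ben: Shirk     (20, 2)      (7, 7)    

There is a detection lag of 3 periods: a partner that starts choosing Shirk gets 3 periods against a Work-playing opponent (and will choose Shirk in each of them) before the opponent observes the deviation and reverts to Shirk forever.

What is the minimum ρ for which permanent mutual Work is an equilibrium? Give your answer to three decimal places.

0.814

The best deviation is to choose Shirk for all 3 undetected periods, earning 20 each, then 7 forever once detected.
Deviation value: 20(1−ρ^3)/(1−ρ) + 7ρ^3/(1−ρ); cooperation value: 13/(1−ρ).
IC: 13 ≥ 20(1−ρ^3) + 7ρ^3 = 20 − 13ρ^3.
So ρ^3 ≥ 7/13, giving ρ ≥ (7/13)^(1/3) ≈ 0.814.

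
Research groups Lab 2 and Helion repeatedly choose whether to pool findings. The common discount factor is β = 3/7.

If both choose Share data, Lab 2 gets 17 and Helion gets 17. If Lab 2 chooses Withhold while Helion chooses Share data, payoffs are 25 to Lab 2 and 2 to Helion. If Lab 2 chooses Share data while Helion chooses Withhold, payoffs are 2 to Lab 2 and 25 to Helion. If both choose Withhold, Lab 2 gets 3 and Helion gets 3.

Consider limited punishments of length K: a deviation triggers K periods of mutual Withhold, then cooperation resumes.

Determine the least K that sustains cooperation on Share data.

2

No profitable deviation requires (17−3)(β+…+β^K) ≥ 25−17, i.e. β+…+β^K ≥ 4/7 ≈ 0.5714.
With β = 3/7, the partial sums are K=1: 0.4286, K=2: 0.6122.
K = 2 is the first length at which the sum reaches 0.5714.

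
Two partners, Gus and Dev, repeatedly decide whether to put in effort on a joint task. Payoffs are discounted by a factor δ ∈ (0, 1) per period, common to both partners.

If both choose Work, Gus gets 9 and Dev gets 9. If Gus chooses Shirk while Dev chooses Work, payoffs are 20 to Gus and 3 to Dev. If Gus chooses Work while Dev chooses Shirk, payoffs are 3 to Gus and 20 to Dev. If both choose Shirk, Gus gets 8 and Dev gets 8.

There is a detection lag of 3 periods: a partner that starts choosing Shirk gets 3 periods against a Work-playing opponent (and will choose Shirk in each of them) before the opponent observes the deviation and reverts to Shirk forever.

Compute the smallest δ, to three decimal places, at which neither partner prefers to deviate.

0.971

The best deviation is to choose Shirk for all 3 undetected periods, earning 20 each, then 8 forever once detected.
Deviation value: 20(1−δ^3)/(1−δ) + 8δ^3/(1−δ); cooperation value: 9/(1−δ).
IC: 9 ≥ 20(1−δ^3) + 8δ^3 = 20 − 12δ^3.
So δ^3 ≥ 11/12, giving δ ≥ (11/12)^(1/3) ≈ 0.971.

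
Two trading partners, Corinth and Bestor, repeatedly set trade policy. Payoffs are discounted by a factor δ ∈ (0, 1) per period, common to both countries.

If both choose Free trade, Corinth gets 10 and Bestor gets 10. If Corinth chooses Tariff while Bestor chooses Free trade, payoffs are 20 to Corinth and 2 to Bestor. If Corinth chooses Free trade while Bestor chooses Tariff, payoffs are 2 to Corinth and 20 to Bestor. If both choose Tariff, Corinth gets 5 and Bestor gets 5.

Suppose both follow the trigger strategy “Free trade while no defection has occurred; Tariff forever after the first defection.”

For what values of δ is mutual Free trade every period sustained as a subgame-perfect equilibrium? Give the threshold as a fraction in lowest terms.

10/(1−δ) ≥ 20 + 5δ/(1−δ)
10 ≥ 20 − 15δ
δ ≥ 10/15 = 2/3.

2/3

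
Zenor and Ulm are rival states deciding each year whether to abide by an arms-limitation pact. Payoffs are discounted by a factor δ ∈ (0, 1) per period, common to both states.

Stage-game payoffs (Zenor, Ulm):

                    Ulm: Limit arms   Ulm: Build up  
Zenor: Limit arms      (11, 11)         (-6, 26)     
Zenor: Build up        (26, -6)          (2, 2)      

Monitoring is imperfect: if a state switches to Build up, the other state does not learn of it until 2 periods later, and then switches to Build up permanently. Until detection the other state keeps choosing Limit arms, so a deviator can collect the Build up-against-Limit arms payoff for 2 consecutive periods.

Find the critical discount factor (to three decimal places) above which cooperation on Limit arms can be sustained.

The best deviation is to choose Build up for all 2 undetected periods, earning 26 each, then 2 forever once detected.
Deviation value: 26(1−δ^2)/(1−δ) + 2δ^2/(1−δ); cooperation value: 11/(1−δ).
IC: 11 ≥ 26(1−δ^2) + 2δ^2 = 26 − 24δ^2.
So δ^2 ≥ 15/24 = 5/8, giving δ ≥ (5/8)^(1/2) ≈ 0.791.

0.791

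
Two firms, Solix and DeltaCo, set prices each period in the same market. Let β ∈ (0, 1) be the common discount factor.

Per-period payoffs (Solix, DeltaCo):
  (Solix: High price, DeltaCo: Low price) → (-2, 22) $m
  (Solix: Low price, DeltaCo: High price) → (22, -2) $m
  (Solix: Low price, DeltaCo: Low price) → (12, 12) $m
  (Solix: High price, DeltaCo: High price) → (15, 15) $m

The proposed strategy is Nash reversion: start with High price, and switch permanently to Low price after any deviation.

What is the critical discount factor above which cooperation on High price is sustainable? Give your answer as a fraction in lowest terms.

7/10

Cooperation forever yields 15 each period: 15/(1−β).
Deviating yields 22 once, then 12 forever: 22 + 12β/(1−β).
No profitable deviation requires 15/(1−β) ≥ 22 + 12β/(1−β).
Multiplying by (1−β): 15 ≥ 22(1−β) + 12β = 22 − 10β.
So 10β ≥ 7, i.e. β ≥ 7/10.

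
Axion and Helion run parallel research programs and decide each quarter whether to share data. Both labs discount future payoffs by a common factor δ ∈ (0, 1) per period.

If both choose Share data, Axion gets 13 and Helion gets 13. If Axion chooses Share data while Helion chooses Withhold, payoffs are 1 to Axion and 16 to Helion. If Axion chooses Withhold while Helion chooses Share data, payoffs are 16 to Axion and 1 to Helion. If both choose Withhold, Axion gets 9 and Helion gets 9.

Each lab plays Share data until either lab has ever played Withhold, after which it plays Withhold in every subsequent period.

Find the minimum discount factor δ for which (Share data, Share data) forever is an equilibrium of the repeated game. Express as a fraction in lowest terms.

3/7

Under grim trigger the critical discount factor is (T−C)/(T−P) with T = 16, C = 13, P = 9.
δ* = (16−13)/(16−9) = 3/7.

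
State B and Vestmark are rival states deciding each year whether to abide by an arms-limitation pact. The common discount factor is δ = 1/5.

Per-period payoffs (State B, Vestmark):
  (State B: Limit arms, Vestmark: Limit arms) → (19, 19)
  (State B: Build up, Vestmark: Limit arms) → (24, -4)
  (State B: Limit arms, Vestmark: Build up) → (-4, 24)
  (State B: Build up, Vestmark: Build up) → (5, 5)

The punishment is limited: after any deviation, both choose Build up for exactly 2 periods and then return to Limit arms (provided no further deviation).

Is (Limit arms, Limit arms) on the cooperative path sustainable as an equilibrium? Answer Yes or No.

A one-shot deviation gives 24 now, then 5 for 2 periods, then back to 19.
Gain from deviating: (24−19) today; loss: (19−5) in each of the next 2 periods.
No-deviation condition: (19−5)(δ+…+δ^2) ≥ 24−19, i.e. δ+…+δ^2 ≥ 5/14.
At δ = 1/5: δ+…+δ^2 = 0.2400 < 0.3571.
So cooperation is not sustainable.

No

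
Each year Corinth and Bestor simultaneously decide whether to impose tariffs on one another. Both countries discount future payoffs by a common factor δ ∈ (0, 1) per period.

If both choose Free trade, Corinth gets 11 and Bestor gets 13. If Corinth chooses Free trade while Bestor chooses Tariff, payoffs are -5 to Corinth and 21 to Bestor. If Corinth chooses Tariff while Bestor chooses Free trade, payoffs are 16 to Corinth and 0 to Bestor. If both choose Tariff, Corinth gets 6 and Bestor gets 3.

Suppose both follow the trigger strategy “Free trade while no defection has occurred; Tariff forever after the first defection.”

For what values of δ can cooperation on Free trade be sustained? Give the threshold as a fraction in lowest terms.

1/2

Corinth's threshold: (16−11)/(16−6) = 1/2.
Bestor's threshold: (21−13)/(21−3) = 4/9.
1/2 > 4/9, so Corinth binds and δ* = 1/2.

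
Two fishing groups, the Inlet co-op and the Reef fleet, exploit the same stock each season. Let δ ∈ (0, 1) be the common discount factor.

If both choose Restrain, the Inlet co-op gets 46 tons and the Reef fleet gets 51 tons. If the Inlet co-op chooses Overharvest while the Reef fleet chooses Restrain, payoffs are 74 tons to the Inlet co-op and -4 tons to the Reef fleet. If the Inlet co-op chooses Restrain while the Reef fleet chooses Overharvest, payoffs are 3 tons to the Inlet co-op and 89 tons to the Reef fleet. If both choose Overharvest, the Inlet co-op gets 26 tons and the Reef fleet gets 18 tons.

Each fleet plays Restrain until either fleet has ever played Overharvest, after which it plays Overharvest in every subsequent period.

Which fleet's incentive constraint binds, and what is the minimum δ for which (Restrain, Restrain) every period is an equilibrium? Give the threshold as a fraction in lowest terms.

For the Inlet co-op: deviation gain 74−46 = 28, per-period punishment loss 46−26 = 20. IC gives δ ≥ 28/48 = 7/12.
For the Reef fleet: gain 38, loss 33 per period, so δ ≥ 38/71.
The tighter constraint is the Inlet co-op's, so cooperation needs δ ≥ 7/12.

the Inlet co-op; δ ≥ 7/12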